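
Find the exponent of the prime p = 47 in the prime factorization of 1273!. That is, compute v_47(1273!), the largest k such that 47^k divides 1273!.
v_47(1273!) = 27

Legendre's formula: v_p(n!) = Σ_{k ≥ 1} ⌊n / p^k⌋. For p = 47, n = 1273, the terms are:
  ⌊1273/47^1⌋ = ⌊1273/47⌋ = 27
(the next term ⌊1273/47^2⌋ = 0, terminating the sum). Summing: v_47(1273!) = 27 = 27.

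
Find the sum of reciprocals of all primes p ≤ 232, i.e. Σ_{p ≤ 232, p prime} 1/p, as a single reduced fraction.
Σ 1/p = 37527519788898476695193360507423991967783840502510585362878348092116031948860199524739442233/19078266889580195013601891820992757757219839668357012055907516904309700014933909014729740190

π(232) = 50, so the primes ≤ 232 are [2, 3, 5, 7, 11, 13, 17, 19, 23, 29, 31, 37, 41, 43, 47, 53, 59, 61, 67, 71, 73, 79, 83, 89, 97, 101, 103, 107, 109, 113, 127, 131, 137, 139, 149, 151, 157, 163, 167, 173, 179, 181, 191, 193, 197, 199, 211, 223, 227, 229]. Summing 1/p over these primes: 37527519788898476695193360507423991967783840502510585362878348092116031948860199524739442233/19078266889580195013601891820992757757219839668357012055907516904309700014933909014729740190 ≈ 1.9670. Mertens estimate ln ln(232) + 0.2615 ≈ 1.9565.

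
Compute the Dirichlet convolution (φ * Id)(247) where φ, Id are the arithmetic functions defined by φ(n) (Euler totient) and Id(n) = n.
(φ * Id)(247) = 925

Divisors of 247: [1, 13, 19, 247]. For each d | 247:
  d = 1: φ(1) · Id(247/1) = 1 · 247 = 247
  d = 13: φ(13) · Id(247/13) = 12 · 19 = 228
  d = 19: φ(19) · Id(247/19) = 18 · 13 = 234
  d = 247: φ(247) · Id(247/247) = 216 · 1 = 216
Summing: (φ * Id)(247) = 247 + 228 + 234 + 216 = 925.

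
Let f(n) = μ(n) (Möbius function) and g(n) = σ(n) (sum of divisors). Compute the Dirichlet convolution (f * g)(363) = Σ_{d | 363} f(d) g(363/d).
(μ * σ)(363) = 363

Divisors of 363: [1, 3, 11, 33, 121, 363]. For each d | 363:
  d = 1: μ(1) · σ(363/1) = 1 · 532 = 532
  d = 3: μ(3) · σ(363/3) = -1 · 133 = -133
  d = 11: μ(11) · σ(363/11) = -1 · 48 = -48
  d = 33: μ(33) · σ(363/33) = 1 · 12 = 12
  d = 121: μ(121) · σ(363/121) = 0 · 4 = 0
  d = 363: μ(363) · σ(363/363) = 0 · 1 = 0
Summing: (μ * σ)(363) = 532 + -133 + -48 + 12 + 0 + 0 = 363.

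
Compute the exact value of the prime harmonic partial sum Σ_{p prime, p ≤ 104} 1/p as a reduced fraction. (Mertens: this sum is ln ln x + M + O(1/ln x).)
Σ 1/p = 43710588286712969019768170103664304877397/23984823528925228172706521638692258396210

π(104) = 27, so the primes ≤ 104 are [2, 3, 5, 7, 11, 13, 17, 19, 23, 29, 31, 37, 41, 43, 47, 53, 59, 61, 67, 71, 73, 79, 83, 89, 97, 101, 103]. Summing 1/p over these primes: 43710588286712969019768170103664304877397/23984823528925228172706521638692258396210 ≈ 1.8224. Mertens estimate ln ln(104) + 0.2615 ≈ 1.7972.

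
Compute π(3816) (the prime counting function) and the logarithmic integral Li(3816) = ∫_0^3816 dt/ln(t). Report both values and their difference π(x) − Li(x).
π(3816) = 529;  Li(3816) ≈ 543.12;  π(x) − Li(x) ≈ -14.12.

Direct count of primes ≤ 3816 gives π(3816) = 529. Numerical evaluation of the logarithmic integral gives Li(3816) ≈ 543.12. The difference π(x) − Li(x) ≈ -14.12 is typically negative for small/moderate x (Li(x) overestimates), though Littlewood's theorem shows this sign changes infinitely often.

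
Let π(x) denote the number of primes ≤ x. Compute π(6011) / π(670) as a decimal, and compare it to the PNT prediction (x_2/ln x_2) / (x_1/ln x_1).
π(6011)/π(670) = 785/121 ≈ 6.4876;  PNT prediction ≈ 6.7094.

π(670) = 121 and π(6011) = 785, so π(6011)/π(670) ≈ 6.4876. The PNT-predicted ratio is (6011/ln(6011)) / (670/ln(670)) ≈ 6.7094. The two agree to within a few percent, as expected.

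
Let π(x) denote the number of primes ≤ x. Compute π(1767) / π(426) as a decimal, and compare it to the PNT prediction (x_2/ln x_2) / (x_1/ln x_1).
π(1767)/π(426) = 274/82 ≈ 3.3415;  PNT prediction ≈ 3.3587.

π(426) = 82 and π(1767) = 274, so π(1767)/π(426) ≈ 3.3415. The PNT-predicted ratio is (1767/ln(1767)) / (426/ln(426)) ≈ 3.3587. The two agree to within a few percent, as expected.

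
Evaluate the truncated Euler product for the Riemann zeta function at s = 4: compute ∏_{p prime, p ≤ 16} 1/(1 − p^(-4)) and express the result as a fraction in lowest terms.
∏ = 11033033011/10194124800

The primes p ≤ 16 are [2, 3, 5, 7, 11, 13]. For each prime, (1 − 1/p^4)^(-1) = p^4 / (p^4 − 1). The product is (1 − 1/2^4)^(-1), (1 − 1/3^4)^(-1), (1 − 1/5^4)^(-1), (1 − 1/7^4)^(-1), (1 − 1/11^4)^(-1), (1 − 1/13^4)^(-1) = ∏ p^4 / (p^4 − 1) = 11033033011/10194124800.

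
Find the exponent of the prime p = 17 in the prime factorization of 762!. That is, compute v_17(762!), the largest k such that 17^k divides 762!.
v_17(762!) = 46

Legendre's formula: v_p(n!) = Σ_{k ≥ 1} ⌊n / p^k⌋. For p = 17, n = 762, the terms are:
  ⌊762/17^1⌋ = ⌊762/17⌋ = 44
  ⌊762/17^2⌋ = ⌊762/289⌋ = 2
(the next term ⌊762/17^3⌋ = 0, terminating the sum). Summing: v_17(762!) = 44 + 2 = 46.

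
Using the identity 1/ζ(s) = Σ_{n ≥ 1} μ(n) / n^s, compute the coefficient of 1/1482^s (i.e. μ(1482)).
μ(1482) = 1

Factor n = 1482 = 2 · 3 · 13 · 19. μ(n) = 0 if any exponent ≥ 2 (not squarefree); otherwise μ(n) = (−1)^{ω(n)} where ω(n) is the number of distinct prime factors. Applying: μ(1482) = 1.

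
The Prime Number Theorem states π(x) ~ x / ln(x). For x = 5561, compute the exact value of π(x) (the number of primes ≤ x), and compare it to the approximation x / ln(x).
π(5561) = 733;  x/ln(x) ≈ 644.86;  relative error ≈ 12.02%.

Directly count primes up to 5561: π(5561) = 733. The PNT approximation gives 5561/ln(5561) ≈ 5561/8.62353 ≈ 644.86. Relative error (π(x) − x/ln(x)) / π(x) ≈ 12.02%; the approximation is known to undercount slightly (Li(x) is a better estimate).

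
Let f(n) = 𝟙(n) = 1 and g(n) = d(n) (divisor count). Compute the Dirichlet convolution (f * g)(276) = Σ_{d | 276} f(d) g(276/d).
(𝟙 * d)(276) = 54

Divisors of 276: [1, 2, 3, 4, 6, 12, 23, 46, 69, 92, 138, 276]. For each d | 276:
  d = 1: 𝟙(1) · d(276/1) = 1 · 12 = 12
  d = 2: 𝟙(2) · d(276/2) = 1 · 8 = 8
  d = 3: 𝟙(3) · d(276/3) = 1 · 6 = 6
  d = 4: 𝟙(4) · d(276/4) = 1 · 4 = 4
  d = 6: 𝟙(6) · d(276/6) = 1 · 4 = 4
  d = 12: 𝟙(12) · d(276/12) = 1 · 2 = 2
  d = 23: 𝟙(23) · d(276/23) = 1 · 6 = 6
  d = 46: 𝟙(46) · d(276/46) = 1 · 4 = 4
  d = 69: 𝟙(69) · d(276/69) = 1 · 3 = 3
  d = 92: 𝟙(92) · d(276/92) = 1 · 2 = 2
  d = 138: 𝟙(138) · d(276/138) = 1 · 2 = 2
  d = 276: 𝟙(276) · d(276/276) = 1 · 1 = 1
Summing: (𝟙 * d)(276) = 12 + 8 + 6 + 4 + 4 + 2 + 6 + 4 + 3 + 2 + 2 + 1 = 54.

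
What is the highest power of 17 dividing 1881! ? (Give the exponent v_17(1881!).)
v_17(1881!) = 116

Legendre's formula: v_p(n!) = Σ_{k ≥ 1} ⌊n / p^k⌋. For p = 17, n = 1881, the terms are:
  ⌊1881/17^1⌋ = ⌊1881/17⌋ = 110
  ⌊1881/17^2⌋ = ⌊1881/289⌋ = 6
(the next term ⌊1881/17^3⌋ = 0, terminating the sum). Summing: v_17(1881!) = 110 + 6 = 116.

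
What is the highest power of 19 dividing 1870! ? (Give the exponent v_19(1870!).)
v_19(1870!) = 103

Legendre's formula: v_p(n!) = Σ_{k ≥ 1} ⌊n / p^k⌋. For p = 19, n = 1870, the terms are:
  ⌊1870/19^1⌋ = ⌊1870/19⌋ = 98
  ⌊1870/19^2⌋ = ⌊1870/361⌋ = 5
(the next term ⌊1870/19^3⌋ = 0, terminating the sum). Summing: v_19(1870!) = 98 + 5 = 103.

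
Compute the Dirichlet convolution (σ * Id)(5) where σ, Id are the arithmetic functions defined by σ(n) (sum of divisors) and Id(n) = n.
(σ * Id)(5) = 11

Divisors of 5: [1, 5]. For each d | 5:
  d = 1: σ(1) · Id(5/1) = 1 · 5 = 5
  d = 5: σ(5) · Id(5/5) = 6 · 1 = 6
Summing: (σ * Id)(5) = 5 + 6 = 11.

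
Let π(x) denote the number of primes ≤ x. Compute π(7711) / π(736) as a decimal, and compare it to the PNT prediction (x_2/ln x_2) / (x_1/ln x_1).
π(7711)/π(736) = 978/130 ≈ 7.5231;  PNT prediction ≈ 7.7271.

π(736) = 130 and π(7711) = 978, so π(7711)/π(736) ≈ 7.5231. The PNT-predicted ratio is (7711/ln(7711)) / (736/ln(736)) ≈ 7.7271. The two agree to within a few percent, as expected.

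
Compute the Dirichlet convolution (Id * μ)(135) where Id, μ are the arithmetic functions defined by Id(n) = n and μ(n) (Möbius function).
(Id * μ)(135) = 72

Divisors of 135: [1, 3, 5, 9, 15, 27, 45, 135]. For each d | 135:
  d = 1: Id(1) · μ(135/1) = 1 · 0 = 0
  d = 3: Id(3) · μ(135/3) = 3 · 0 = 0
  d = 5: Id(5) · μ(135/5) = 5 · 0 = 0
  d = 9: Id(9) · μ(135/9) = 9 · 1 = 9
  d = 15: Id(15) · μ(135/15) = 15 · 0 = 0
  d = 27: Id(27) · μ(135/27) = 27 · -1 = -27
  d = 45: Id(45) · μ(135/45) = 45 · -1 = -45
  d = 135: Id(135) · μ(135/135) = 135 · 1 = 135
Summing: (Id * μ)(135) = 0 + 0 + 0 + 9 + 0 + -27 + -45 + 135 = 72.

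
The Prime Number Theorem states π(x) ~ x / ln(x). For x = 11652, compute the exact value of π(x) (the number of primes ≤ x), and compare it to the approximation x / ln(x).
π(11652) = 1399;  x/ln(x) ≈ 1244.44;  relative error ≈ 11.05%.

Directly count primes up to 11652: π(11652) = 1399. The PNT approximation gives 11652/ln(11652) ≈ 11652/9.36323 ≈ 1244.44. Relative error (π(x) − x/ln(x)) / π(x) ≈ 11.05%; the approximation is known to undercount slightly (Li(x) is a better estimate).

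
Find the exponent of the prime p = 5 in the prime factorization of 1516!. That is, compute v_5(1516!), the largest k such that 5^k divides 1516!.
v_5(1516!) = 377

Legendre's formula: v_p(n!) = Σ_{k ≥ 1} ⌊n / p^k⌋. For p = 5, n = 1516, the terms are:
  ⌊1516/5^1⌋ = ⌊1516/5⌋ = 303
  ⌊1516/5^2⌋ = ⌊1516/25⌋ = 60
  ⌊1516/5^3⌋ = ⌊1516/125⌋ = 12
  ⌊1516/5^4⌋ = ⌊1516/625⌋ = 2
(the next term ⌊1516/5^5⌋ = 0, terminating the sum). Summing: v_5(1516!) = 303 + 60 + 12 + 2 = 377.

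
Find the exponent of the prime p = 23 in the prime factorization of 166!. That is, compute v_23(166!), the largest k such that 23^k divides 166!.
v_23(166!) = 7

Legendre's formula: v_p(n!) = Σ_{k ≥ 1} ⌊n / p^k⌋. For p = 23, n = 166, the terms are:
  ⌊166/23^1⌋ = ⌊166/23⌋ = 7
(the next term ⌊166/23^2⌋ = 0, terminating the sum). Summing: v_23(166!) = 7 = 7.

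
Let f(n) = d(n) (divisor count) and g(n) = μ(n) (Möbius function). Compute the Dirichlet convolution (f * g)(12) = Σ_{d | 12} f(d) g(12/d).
(d * μ)(12) = 1

Divisors of 12: [1, 2, 3, 4, 6, 12]. For each d | 12:
  d = 1: d(1) · μ(12/1) = 1 · 0 = 0
  d = 2: d(2) · μ(12/2) = 2 · 1 = 2
  d = 3: d(3) · μ(12/3) = 2 · 0 = 0
  d = 4: d(4) · μ(12/4) = 3 · -1 = -3
  d = 6: d(6) · μ(12/6) = 4 · -1 = -4
  d = 12: d(12) · μ(12/12) = 6 · 1 = 6
Summing: (d * μ)(12) = 0 + 2 + 0 + -3 + -4 + 6 = 1.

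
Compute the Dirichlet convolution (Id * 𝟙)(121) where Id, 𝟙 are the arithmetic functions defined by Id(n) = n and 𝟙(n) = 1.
(Id * 𝟙)(121) = 133

Divisors of 121: [1, 11, 121]. For each d | 121:
  d = 1: Id(1) · 𝟙(121/1) = 1 · 1 = 1
  d = 11: Id(11) · 𝟙(121/11) = 11 · 1 = 11
  d = 121: Id(121) · 𝟙(121/121) = 121 · 1 = 121
Summing: (Id * 𝟙)(121) = 1 + 11 + 121 = 133.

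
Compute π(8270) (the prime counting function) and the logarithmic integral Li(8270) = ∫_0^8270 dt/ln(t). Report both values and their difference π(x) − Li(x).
π(8270) = 1037;  Li(8270) ≈ 1056.40;  π(x) − Li(x) ≈ -19.40.

Direct count of primes ≤ 8270 gives π(8270) = 1037. Numerical evaluation of the logarithmic integral gives Li(8270) ≈ 1056.40. The difference π(x) − Li(x) ≈ -19.40 is typically negative for small/moderate x (Li(x) overestimates), though Littlewood's theorem shows this sign changes infinitely often.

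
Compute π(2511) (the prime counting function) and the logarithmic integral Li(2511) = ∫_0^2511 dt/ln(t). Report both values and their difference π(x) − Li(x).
π(2511) = 368;  Li(2511) ≈ 381.01;  π(x) − Li(x) ≈ -13.01.

Direct count of primes ≤ 2511 gives π(2511) = 368. Numerical evaluation of the logarithmic integral gives Li(2511) ≈ 381.01. The difference π(x) − Li(x) ≈ -13.01 is typically negative for small/moderate x (Li(x) overestimates), though Littlewood's theorem shows this sign changes infinitely often.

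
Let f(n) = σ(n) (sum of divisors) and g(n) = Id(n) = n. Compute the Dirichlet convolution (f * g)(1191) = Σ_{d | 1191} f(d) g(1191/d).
(σ * Id)(1191) = 5565

Divisors of 1191: [1, 3, 397, 1191]. For each d | 1191:
  d = 1: σ(1) · Id(1191/1) = 1 · 1191 = 1191
  d = 3: σ(3) · Id(1191/3) = 4 · 397 = 1588
  d = 397: σ(397) · Id(1191/397) = 398 · 3 = 1194
  d = 1191: σ(1191) · Id(1191/1191) = 1592 · 1 = 1592
Summing: (σ * Id)(1191) = 1191 + 1588 + 1194 + 1592 = 5565.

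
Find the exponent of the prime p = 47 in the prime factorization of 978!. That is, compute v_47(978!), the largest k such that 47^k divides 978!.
v_47(978!) = 20

Legendre's formula: v_p(n!) = Σ_{k ≥ 1} ⌊n / p^k⌋. For p = 47, n = 978, the terms are:
  ⌊978/47^1⌋ = ⌊978/47⌋ = 20
(the next term ⌊978/47^2⌋ = 0, terminating the sum). Summing: v_47(978!) = 20 = 20.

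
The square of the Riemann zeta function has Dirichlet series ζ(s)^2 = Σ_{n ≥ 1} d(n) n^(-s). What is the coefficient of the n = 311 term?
d(311) = 2

ζ(s)^2 = (Σ 1/m^s)(Σ 1/k^s). The coefficient of 1/n^s in the product is the number of ordered pairs (m, k) with mk = n, which equals d(n). For n = 311, divisors are [1, 311], so d(311) = 2.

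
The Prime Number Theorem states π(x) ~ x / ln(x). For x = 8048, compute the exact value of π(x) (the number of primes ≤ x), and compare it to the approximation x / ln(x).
π(8048) = 1011;  x/ln(x) ≈ 894.90;  relative error ≈ 11.48%.

Directly count primes up to 8048: π(8048) = 1011. The PNT approximation gives 8048/ln(8048) ≈ 8048/8.99318 ≈ 894.90. Relative error (π(x) − x/ln(x)) / π(x) ≈ 11.48%; the approximation is known to undercount slightly (Li(x) is a better estimate).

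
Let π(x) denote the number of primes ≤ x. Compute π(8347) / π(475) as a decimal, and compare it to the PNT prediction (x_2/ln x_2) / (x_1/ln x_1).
π(8347)/π(475) = 1045/91 ≈ 11.4835;  PNT prediction ≈ 11.9944.

π(475) = 91 and π(8347) = 1045, so π(8347)/π(475) ≈ 11.4835. The PNT-predicted ratio is (8347/ln(8347)) / (475/ln(475)) ≈ 11.9944. The two agree to within a few percent, as expected.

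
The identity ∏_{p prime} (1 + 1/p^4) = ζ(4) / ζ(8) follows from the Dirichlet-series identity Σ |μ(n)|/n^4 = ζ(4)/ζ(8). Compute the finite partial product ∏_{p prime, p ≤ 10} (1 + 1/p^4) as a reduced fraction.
∏ = 262011361/243101250

The primes p ≤ 10 are [2, 3, 5, 7]. For each, (1 + 1/p^4) = (p^4 + 1)/p^4. Multiplying these fractions over p ∈ [2, 3, 5, 7] gives 262011361/243101250. (In the limit P → ∞ this tends to ζ(4)/ζ(8).)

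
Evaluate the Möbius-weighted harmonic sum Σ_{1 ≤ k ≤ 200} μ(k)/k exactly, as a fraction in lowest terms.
Σ μ(k)/k = -2525956533029285906333379660693655000208391328320024740655748842764916179604407/82104442544036437402623148487682251333557860946353167843084552367036963538575798

Values of μ(k) for 1 ≤ k ≤ 200: μ(1) = 1, μ(2) = -1, μ(3) = -1, μ(5) = -1, μ(6) = 1, μ(7) = -1, μ(10) = 1, μ(11) = -1, μ(13) = -1, μ(14) = 1, μ(15) = 1, μ(17) = -1, μ(19) = -1, μ(21) = 1, μ(22) = 1, μ(23) = -1, μ(26) = 1, μ(29) = -1, μ(30) = -1, μ(31) = -1, μ(33) = 1, μ(34) = 1, μ(35) = 1, μ(37) = -1, μ(38) = 1, μ(39) = 1, μ(41) = -1, μ(42) = -1, μ(43) = -1, μ(46) = 1, μ(47) = -1, μ(51) = 1, μ(53) = -1, μ(55) = 1, μ(57) = 1, μ(58) = 1, μ(59) = -1, μ(61) = -1, μ(62) = 1, μ(65) = 1, μ(66) = -1, μ(67) = -1, μ(69) = 1, μ(70) = -1, μ(71) = -1, μ(73) = -1, μ(74) = 1, μ(77) = 1, μ(78) = -1, μ(79) = -1, μ(82) = 1, μ(83) = -1, μ(85) = 1, μ(86) = 1, μ(87) = 1, μ(89) = -1, μ(91) = 1, μ(93) = 1, μ(94) = 1, μ(95) = 1, μ(97) = -1, μ(101) = -1, μ(102) = -1, μ(103) = -1, μ(105) = -1, μ(106) = 1, μ(107) = -1, μ(109) = -1, μ(110) = -1, μ(111) = 1, μ(113) = -1, μ(114) = -1, μ(115) = 1, μ(118) = 1, μ(119) = 1, μ(122) = 1, μ(123) = 1, μ(127) = -1, μ(129) = 1, μ(130) = -1, μ(131) = -1, μ(133) = 1, μ(134) = 1, μ(137) = -1, μ(138) = -1, μ(139) = -1, μ(141) = 1, μ(142) = 1, μ(143) = 1, μ(145) = 1, μ(146) = 1, μ(149) = -1, μ(151) = -1, μ(154) = -1, μ(155) = 1, μ(157) = -1, μ(158) = 1, μ(159) = 1, μ(161) = 1, μ(163) = -1, μ(165) = -1, μ(166) = 1, μ(167) = -1, μ(170) = -1, μ(173) = -1, μ(174) = -1, μ(177) = 1, μ(178) = 1, μ(179) = -1, μ(181) = -1, μ(182) = -1, μ(183) = 1, μ(185) = 1, μ(186) = -1, μ(187) = 1, μ(190) = -1, μ(191) = -1, μ(193) = -1, μ(194) = 1, μ(195) = -1, μ(197) = -1, μ(199) = -1, with μ = 0 on non-squarefree integers. Summing μ(k)/k for k where μ(k) ≠ 0 gives -2525956533029285906333379660693655000208391328320024740655748842764916179604407/82104442544036437402623148487682251333557860946353167843084552367036963538575798 ≈ -0.0308. (PNT ⟺ this sum → 0 as n → ∞.)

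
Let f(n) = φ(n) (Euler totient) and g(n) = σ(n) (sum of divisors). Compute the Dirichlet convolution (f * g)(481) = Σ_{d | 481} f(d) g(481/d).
(φ * σ)(481) = 1924

Divisors of 481: [1, 13, 37, 481]. For each d | 481:
  d = 1: φ(1) · σ(481/1) = 1 · 532 = 532
  d = 13: φ(13) · σ(481/13) = 12 · 38 = 456
  d = 37: φ(37) · σ(481/37) = 36 · 14 = 504
  d = 481: φ(481) · σ(481/481) = 432 · 1 = 432
Summing: (φ * σ)(481) = 532 + 456 + 504 + 432 = 1924.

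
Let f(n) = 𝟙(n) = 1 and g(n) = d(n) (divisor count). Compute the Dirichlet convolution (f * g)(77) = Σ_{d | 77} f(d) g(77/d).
(𝟙 * d)(77) = 9

Divisors of 77: [1, 7, 11, 77]. For each d | 77:
  d = 1: 𝟙(1) · d(77/1) = 1 · 4 = 4
  d = 7: 𝟙(7) · d(77/7) = 1 · 2 = 2
  d = 11: 𝟙(11) · d(77/11) = 1 · 2 = 2
  d = 77: 𝟙(77) · d(77/77) = 1 · 1 = 1
Summing: (𝟙 * d)(77) = 4 + 2 + 2 + 1 = 9.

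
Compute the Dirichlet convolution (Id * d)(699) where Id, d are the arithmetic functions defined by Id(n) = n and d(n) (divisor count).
(Id * d)(699) = 1175

Divisors of 699: [1, 3, 233, 699]. For each d | 699:
  d = 1: Id(1) · d(699/1) = 1 · 4 = 4
  d = 3: Id(3) · d(699/3) = 3 · 2 = 6
  d = 233: Id(233) · d(699/233) = 233 · 2 = 466
  d = 699: Id(699) · d(699/699) = 699 · 1 = 699
Summing: (Id * d)(699) = 4 + 6 + 466 + 699 = 1175.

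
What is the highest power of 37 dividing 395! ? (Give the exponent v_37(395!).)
v_37(395!) = 10

Legendre's formula: v_p(n!) = Σ_{k ≥ 1} ⌊n / p^k⌋. For p = 37, n = 395, the terms are:
  ⌊395/37^1⌋ = ⌊395/37⌋ = 10
(the next term ⌊395/37^2⌋ = 0, terminating the sum). Summing: v_37(395!) = 10 = 10.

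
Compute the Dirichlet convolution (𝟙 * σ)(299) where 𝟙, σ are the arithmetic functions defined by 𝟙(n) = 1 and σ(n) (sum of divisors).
(𝟙 * σ)(299) = 375

Divisors of 299: [1, 13, 23, 299]. For each d | 299:
  d = 1: 𝟙(1) · σ(299/1) = 1 · 336 = 336
  d = 13: 𝟙(13) · σ(299/13) = 1 · 24 = 24
  d = 23: 𝟙(23) · σ(299/23) = 1 · 14 = 14
  d = 299: 𝟙(299) · σ(299/299) = 1 · 1 = 1
Summing: (𝟙 * σ)(299) = 336 + 24 + 14 + 1 = 375.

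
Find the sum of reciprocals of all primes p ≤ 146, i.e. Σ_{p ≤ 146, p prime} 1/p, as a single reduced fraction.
Σ 1/p = 18825509850919239131453102166593625244431364344421618363/10014646650599190067509233131649940057366334653200433090

π(146) = 34, so the primes ≤ 146 are [2, 3, 5, 7, 11, 13, 17, 19, 23, 29, 31, 37, 41, 43, 47, 53, 59, 61, 67, 71, 73, 79, 83, 89, 97, 101, 103, 107, 109, 113, 127, 131, 137, 139]. Summing 1/p over these primes: 18825509850919239131453102166593625244431364344421618363/10014646650599190067509233131649940057366334653200433090 ≈ 1.8798. Mertens estimate ln ln(146) + 0.2615 ≈ 1.8677.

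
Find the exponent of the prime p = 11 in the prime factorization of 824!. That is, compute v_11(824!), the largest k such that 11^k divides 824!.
v_11(824!) = 80

Legendre's formula: v_p(n!) = Σ_{k ≥ 1} ⌊n / p^k⌋. For p = 11, n = 824, the terms are:
  ⌊824/11^1⌋ = ⌊824/11⌋ = 74
  ⌊824/11^2⌋ = ⌊824/121⌋ = 6
(the next term ⌊824/11^3⌋ = 0, terminating the sum). Summing: v_11(824!) = 74 + 6 = 80.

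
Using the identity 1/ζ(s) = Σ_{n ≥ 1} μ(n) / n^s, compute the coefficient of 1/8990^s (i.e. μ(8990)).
μ(8990) = 1

Factor n = 8990 = 2 · 5 · 29 · 31. μ(n) = 0 if any exponent ≥ 2 (not squarefree); otherwise μ(n) = (−1)^{ω(n)} where ω(n) is the number of distinct prime factors. Applying: μ(8990) = 1.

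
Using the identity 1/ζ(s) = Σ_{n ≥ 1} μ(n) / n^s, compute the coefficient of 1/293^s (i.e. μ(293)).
μ(293) = -1

Factor n = 293 = 293. μ(n) = 0 if any exponent ≥ 2 (not squarefree); otherwise μ(n) = (−1)^{ω(n)} where ω(n) is the number of distinct prime factors. Applying: μ(293) = -1.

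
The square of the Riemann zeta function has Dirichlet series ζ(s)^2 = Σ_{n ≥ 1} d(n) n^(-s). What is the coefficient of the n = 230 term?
d(230) = 8

ζ(s)^2 = (Σ 1/m^s)(Σ 1/k^s). The coefficient of 1/n^s in the product is the number of ordered pairs (m, k) with mk = n, which equals d(n). For n = 230, divisors are [1, 2, 5, 10, 23, 46, 115, 230], so d(230) = 8.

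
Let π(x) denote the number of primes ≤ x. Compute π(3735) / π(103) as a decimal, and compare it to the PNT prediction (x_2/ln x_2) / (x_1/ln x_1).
π(3735)/π(103) = 521/27 ≈ 19.2963;  PNT prediction ≈ 20.4322.

π(103) = 27 and π(3735) = 521, so π(3735)/π(103) ≈ 19.2963. The PNT-predicted ratio is (3735/ln(3735)) / (103/ln(103)) ≈ 20.4322. The two agree to within a few percent, as expected.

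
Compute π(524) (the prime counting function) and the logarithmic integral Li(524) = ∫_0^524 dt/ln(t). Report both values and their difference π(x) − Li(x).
π(524) = 99;  Li(524) ≈ 105.64;  π(x) − Li(x) ≈ -6.64.

Direct count of primes ≤ 524 gives π(524) = 99. Numerical evaluation of the logarithmic integral gives Li(524) ≈ 105.64. The difference π(x) − Li(x) ≈ -6.64 is typically negative for small/moderate x (Li(x) overestimates), though Littlewood's theorem shows this sign changes infinitely often.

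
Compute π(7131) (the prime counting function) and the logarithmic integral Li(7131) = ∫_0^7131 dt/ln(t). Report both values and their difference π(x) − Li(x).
π(7131) = 914;  Li(7131) ≈ 929.11;  π(x) − Li(x) ≈ -15.11.

Direct count of primes ≤ 7131 gives π(7131) = 914. Numerical evaluation of the logarithmic integral gives Li(7131) ≈ 929.11. The difference π(x) − Li(x) ≈ -15.11 is typically negative for small/moderate x (Li(x) overestimates), though Littlewood's theorem shows this sign changes infinitely often.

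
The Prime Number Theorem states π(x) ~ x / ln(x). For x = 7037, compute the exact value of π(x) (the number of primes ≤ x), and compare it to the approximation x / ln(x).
π(7037) = 904;  x/ln(x) ≈ 794.34;  relative error ≈ 12.13%.

Directly count primes up to 7037: π(7037) = 904. The PNT approximation gives 7037/ln(7037) ≈ 7037/8.85894 ≈ 794.34. Relative error (π(x) − x/ln(x)) / π(x) ≈ 12.13%; the approximation is known to undercount slightly (Li(x) is a better estimate).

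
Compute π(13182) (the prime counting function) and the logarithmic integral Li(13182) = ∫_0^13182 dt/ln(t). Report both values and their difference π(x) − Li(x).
π(13182) = 1568;  Li(13182) ≈ 1586.31;  π(x) − Li(x) ≈ -18.31.

Direct count of primes ≤ 13182 gives π(13182) = 1568. Numerical evaluation of the logarithmic integral gives Li(13182) ≈ 1586.31. The difference π(x) − Li(x) ≈ -18.31 is typically negative for small/moderate x (Li(x) overestimates), though Littlewood's theorem shows this sign changes infinitely often.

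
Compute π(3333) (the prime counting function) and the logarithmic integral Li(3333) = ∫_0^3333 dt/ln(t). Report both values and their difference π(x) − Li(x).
π(3333) = 470;  Li(3333) ≈ 484.08;  π(x) − Li(x) ≈ -14.08.

Direct count of primes ≤ 3333 gives π(3333) = 470. Numerical evaluation of the logarithmic integral gives Li(3333) ≈ 484.08. The difference π(x) − Li(x) ≈ -14.08 is typically negative for small/moderate x (Li(x) overestimates), though Littlewood's theorem shows this sign changes infinitely often.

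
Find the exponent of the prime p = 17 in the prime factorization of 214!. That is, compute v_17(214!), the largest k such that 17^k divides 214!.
v_17(214!) = 12

Legendre's formula: v_p(n!) = Σ_{k ≥ 1} ⌊n / p^k⌋. For p = 17, n = 214, the terms are:
  ⌊214/17^1⌋ = ⌊214/17⌋ = 12
(the next term ⌊214/17^2⌋ = 0, terminating the sum). Summing: v_17(214!) = 12 = 12.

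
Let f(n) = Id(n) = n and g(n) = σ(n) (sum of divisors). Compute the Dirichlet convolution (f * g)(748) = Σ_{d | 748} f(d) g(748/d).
(Id * σ)(748) = 13685

Divisors of 748: [1, 2, 4, 11, 17, 22, 34, 44, 68, 187, 374, 748]. For each d | 748:
  d = 1: Id(1) · σ(748/1) = 1 · 1512 = 1512
  d = 2: Id(2) · σ(748/2) = 2 · 648 = 1296
  d = 4: Id(4) · σ(748/4) = 4 · 216 = 864
  d = 11: Id(11) · σ(748/11) = 11 · 126 = 1386
  d = 17: Id(17) · σ(748/17) = 17 · 84 = 1428
  d = 22: Id(22) · σ(748/22) = 22 · 54 = 1188
  d = 34: Id(34) · σ(748/34) = 34 · 36 = 1224
  d = 44: Id(44) · σ(748/44) = 44 · 18 = 792
  d = 68: Id(68) · σ(748/68) = 68 · 12 = 816
  d = 187: Id(187) · σ(748/187) = 187 · 7 = 1309
  d = 374: Id(374) · σ(748/374) = 374 · 3 = 1122
  d = 748: Id(748) · σ(748/748) = 748 · 1 = 748
Summing: (Id * σ)(748) = 1512 + 1296 + 864 + 1386 + 1428 + 1188 + 1224 + 792 + 816 + 1309 + 1122 + 748 = 13685.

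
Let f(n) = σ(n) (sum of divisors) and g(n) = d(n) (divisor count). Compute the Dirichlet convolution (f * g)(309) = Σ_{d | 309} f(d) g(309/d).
(σ * d)(309) = 636

Divisors of 309: [1, 3, 103, 309]. For each d | 309:
  d = 1: σ(1) · d(309/1) = 1 · 4 = 4
  d = 3: σ(3) · d(309/3) = 4 · 2 = 8
  d = 103: σ(103) · d(309/103) = 104 · 2 = 208
  d = 309: σ(309) · d(309/309) = 416 · 1 = 416
Summing: (σ * d)(309) = 4 + 8 + 208 + 416 = 636.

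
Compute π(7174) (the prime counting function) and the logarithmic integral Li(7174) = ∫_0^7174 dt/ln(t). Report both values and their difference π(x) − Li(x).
π(7174) = 916;  Li(7174) ≈ 933.96;  π(x) − Li(x) ≈ -17.96.

Direct count of primes ≤ 7174 gives π(7174) = 916. Numerical evaluation of the logarithmic integral gives Li(7174) ≈ 933.96. The difference π(x) − Li(x) ≈ -17.96 is typically negative for small/moderate x (Li(x) overestimates), though Littlewood's theorem shows this sign changes infinitely often.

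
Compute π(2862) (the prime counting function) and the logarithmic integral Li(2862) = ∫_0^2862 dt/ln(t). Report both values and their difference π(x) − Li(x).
π(2862) = 416;  Li(2862) ≈ 425.47;  π(x) − Li(x) ≈ -9.47.

Direct count of primes ≤ 2862 gives π(2862) = 416. Numerical evaluation of the logarithmic integral gives Li(2862) ≈ 425.47. The difference π(x) − Li(x) ≈ -9.47 is typically negative for small/moderate x (Li(x) overestimates), though Littlewood's theorem shows this sign changes infinitely often.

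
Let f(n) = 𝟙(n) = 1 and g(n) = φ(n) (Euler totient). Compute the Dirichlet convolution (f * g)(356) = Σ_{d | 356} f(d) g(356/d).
(𝟙 * φ)(356) = 356

Divisors of 356: [1, 2, 4, 89, 178, 356]. For each d | 356:
  d = 1: 𝟙(1) · φ(356/1) = 1 · 176 = 176
  d = 2: 𝟙(2) · φ(356/2) = 1 · 88 = 88
  d = 4: 𝟙(4) · φ(356/4) = 1 · 88 = 88
  d = 89: 𝟙(89) · φ(356/89) = 1 · 2 = 2
  d = 178: 𝟙(178) · φ(356/178) = 1 · 1 = 1
  d = 356: 𝟙(356) · φ(356/356) = 1 · 1 = 1
Summing: (𝟙 * φ)(356) = 176 + 88 + 88 + 2 + 1 + 1 = 356.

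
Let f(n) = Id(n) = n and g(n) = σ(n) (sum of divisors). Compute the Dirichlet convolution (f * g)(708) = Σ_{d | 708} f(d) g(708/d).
(Id * σ)(708) = 14161

Divisors of 708: [1, 2, 3, 4, 6, 12, 59, 118, 177, 236, 354, 708]. For each d | 708:
  d = 1: Id(1) · σ(708/1) = 1 · 1680 = 1680
  d = 2: Id(2) · σ(708/2) = 2 · 720 = 1440
  d = 3: Id(3) · σ(708/3) = 3 · 420 = 1260
  d = 4: Id(4) · σ(708/4) = 4 · 240 = 960
  d = 6: Id(6) · σ(708/6) = 6 · 180 = 1080
  d = 12: Id(12) · σ(708/12) = 12 · 60 = 720
  d = 59: Id(59) · σ(708/59) = 59 · 28 = 1652
  d = 118: Id(118) · σ(708/118) = 118 · 12 = 1416
  d = 177: Id(177) · σ(708/177) = 177 · 7 = 1239
  d = 236: Id(236) · σ(708/236) = 236 · 4 = 944
  d = 354: Id(354) · σ(708/354) = 354 · 3 = 1062
  d = 708: Id(708) · σ(708/708) = 708 · 1 = 708
Summing: (Id * σ)(708) = 1680 + 1440 + 1260 + 960 + 1080 + 720 + 1652 + 1416 + 1239 + 944 + 1062 + 708 = 14161.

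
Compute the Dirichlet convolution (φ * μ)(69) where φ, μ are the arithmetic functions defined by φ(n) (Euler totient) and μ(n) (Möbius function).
(φ * μ)(69) = 21

Divisors of 69: [1, 3, 23, 69]. For each d | 69:
  d = 1: φ(1) · μ(69/1) = 1 · 1 = 1
  d = 3: φ(3) · μ(69/3) = 2 · -1 = -2
  d = 23: φ(23) · μ(69/23) = 22 · -1 = -22
  d = 69: φ(69) · μ(69/69) = 44 · 1 = 44
Summing: (φ * μ)(69) = 1 + -2 + -22 + 44 = 21.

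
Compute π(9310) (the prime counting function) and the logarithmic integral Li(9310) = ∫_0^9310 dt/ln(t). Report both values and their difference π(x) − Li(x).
π(9310) = 1151;  Li(9310) ≈ 1170.93;  π(x) − Li(x) ≈ -19.93.

Direct count of primes ≤ 9310 gives π(9310) = 1151. Numerical evaluation of the logarithmic integral gives Li(9310) ≈ 1170.93. The difference π(x) − Li(x) ≈ -19.93 is typically negative for small/moderate x (Li(x) overestimates), though Littlewood's theorem shows this sign changes infinitely often.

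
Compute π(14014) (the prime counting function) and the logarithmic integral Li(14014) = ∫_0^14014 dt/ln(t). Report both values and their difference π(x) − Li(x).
π(14014) = 1654;  Li(14014) ≈ 1673.73;  π(x) − Li(x) ≈ -19.73.

Direct count of primes ≤ 14014 gives π(14014) = 1654. Numerical evaluation of the logarithmic integral gives Li(14014) ≈ 1673.73. The difference π(x) − Li(x) ≈ -19.73 is typically negative for small/moderate x (Li(x) overestimates), though Littlewood's theorem shows this sign changes infinitely often.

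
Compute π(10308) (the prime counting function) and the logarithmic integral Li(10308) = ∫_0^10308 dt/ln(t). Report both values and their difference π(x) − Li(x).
π(10308) = 1264;  Li(10308) ≈ 1279.52;  π(x) − Li(x) ≈ -15.52.

Direct count of primes ≤ 10308 gives π(10308) = 1264. Numerical evaluation of the logarithmic integral gives Li(10308) ≈ 1279.52. The difference π(x) − Li(x) ≈ -15.52 is typically negative for small/moderate x (Li(x) overestimates), though Littlewood's theorem shows this sign changes infinitely often.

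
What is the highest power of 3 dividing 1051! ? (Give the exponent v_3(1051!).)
v_3(1051!) = 521

Legendre's formula: v_p(n!) = Σ_{k ≥ 1} ⌊n / p^k⌋. For p = 3, n = 1051, the terms are:
  ⌊1051/3^1⌋ = ⌊1051/3⌋ = 350
  ⌊1051/3^2⌋ = ⌊1051/9⌋ = 116
  ⌊1051/3^3⌋ = ⌊1051/27⌋ = 38
  ⌊1051/3^4⌋ = ⌊1051/81⌋ = 12
  ⌊1051/3^5⌋ = ⌊1051/243⌋ = 4
  ⌊1051/3^6⌋ = ⌊1051/729⌋ = 1
(the next term ⌊1051/3^7⌋ = 0, terminating the sum). Summing: v_3(1051!) = 350 + 116 + 38 + 12 + 4 + 1 = 521.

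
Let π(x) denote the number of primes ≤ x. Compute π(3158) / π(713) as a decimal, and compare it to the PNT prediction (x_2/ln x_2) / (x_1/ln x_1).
π(3158)/π(713) = 446/127 ≈ 3.5118;  PNT prediction ≈ 3.6111.

π(713) = 127 and π(3158) = 446, so π(3158)/π(713) ≈ 3.5118. The PNT-predicted ratio is (3158/ln(3158)) / (713/ln(713)) ≈ 3.6111. The two agree to within a few percent, as expected.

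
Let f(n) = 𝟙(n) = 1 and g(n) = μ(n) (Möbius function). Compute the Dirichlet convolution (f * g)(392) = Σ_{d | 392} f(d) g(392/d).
(𝟙 * μ)(392) = 0

Divisors of 392: [1, 2, 4, 7, 8, 14, 28, 49, 56, 98, 196, 392]. For each d | 392:
  d = 1: 𝟙(1) · μ(392/1) = 1 · 0 = 0
  d = 2: 𝟙(2) · μ(392/2) = 1 · 0 = 0
  d = 4: 𝟙(4) · μ(392/4) = 1 · 0 = 0
  d = 7: 𝟙(7) · μ(392/7) = 1 · 0 = 0
  d = 8: 𝟙(8) · μ(392/8) = 1 · 0 = 0
  d = 14: 𝟙(14) · μ(392/14) = 1 · 0 = 0
  d = 28: 𝟙(28) · μ(392/28) = 1 · 1 = 1
  d = 49: 𝟙(49) · μ(392/49) = 1 · 0 = 0
  d = 56: 𝟙(56) · μ(392/56) = 1 · -1 = -1
  d = 98: 𝟙(98) · μ(392/98) = 1 · 0 = 0
  d = 196: 𝟙(196) · μ(392/196) = 1 · -1 = -1
  d = 392: 𝟙(392) · μ(392/392) = 1 · 1 = 1
Summing: (𝟙 * μ)(392) = 0 + 0 + 0 + 0 + 0 + 0 + 1 + 0 + -1 + 0 + -1 + 1 = 0.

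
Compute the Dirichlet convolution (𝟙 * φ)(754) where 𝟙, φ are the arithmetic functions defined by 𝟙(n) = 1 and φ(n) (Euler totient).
(𝟙 * φ)(754) = 754

Divisors of 754: [1, 2, 13, 26, 29, 58, 377, 754]. For each d | 754:
  d = 1: 𝟙(1) · φ(754/1) = 1 · 336 = 336
  d = 2: 𝟙(2) · φ(754/2) = 1 · 336 = 336
  d = 13: 𝟙(13) · φ(754/13) = 1 · 28 = 28
  d = 26: 𝟙(26) · φ(754/26) = 1 · 28 = 28
  d = 29: 𝟙(29) · φ(754/29) = 1 · 12 = 12
  d = 58: 𝟙(58) · φ(754/58) = 1 · 12 = 12
  d = 377: 𝟙(377) · φ(754/377) = 1 · 1 = 1
  d = 754: 𝟙(754) · φ(754/754) = 1 · 1 = 1
Summing: (𝟙 * φ)(754) = 336 + 336 + 28 + 28 + 12 + 12 + 1 + 1 = 754.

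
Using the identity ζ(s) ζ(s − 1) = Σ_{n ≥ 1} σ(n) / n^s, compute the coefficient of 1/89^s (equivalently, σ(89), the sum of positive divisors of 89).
σ(89) = 90

In the product (Σ m^0/m^s)(Σ k / k^s) = Σ (Σ_{d | n} d) / n^s, the coefficient of 1/n^s is σ(n) = Σ_{d | n} d. For n = 89, divisors are [1, 89]; summing: σ(89) = 90.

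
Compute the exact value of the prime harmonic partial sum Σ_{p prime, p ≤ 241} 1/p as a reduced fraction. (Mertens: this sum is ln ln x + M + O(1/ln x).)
Σ 1/p = 506873196134241441348690763593294873492730445394823722837469097176314709804649267964680634478659521/256041159035492609053110100510385311995538591998443060216114576417920917800321526504084465112487730

π(241) = 53, so the primes ≤ 241 are [2, 3, 5, 7, 11, 13, 17, 19, 23, 29, 31, 37, 41, 43, 47, 53, 59, 61, 67, 71, 73, 79, 83, 89, 97, 101, 103, 107, 109, 113, 127, 131, 137, 139, 149, 151, 157, 163, 167, 173, 179, 181, 191, 193, 197, 199, 211, 223, 227, 229, 233, 239, 241]. Summing 1/p over these primes: 506873196134241441348690763593294873492730445394823722837469097176314709804649267964680634478659521/256041159035492609053110100510385311995538591998443060216114576417920917800321526504084465112487730 ≈ 1.9797. Mertens estimate ln ln(241) + 0.2615 ≈ 1.9635.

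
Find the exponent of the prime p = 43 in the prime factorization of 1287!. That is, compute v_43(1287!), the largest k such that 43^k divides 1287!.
v_43(1287!) = 29

Legendre's formula: v_p(n!) = Σ_{k ≥ 1} ⌊n / p^k⌋. For p = 43, n = 1287, the terms are:
  ⌊1287/43^1⌋ = ⌊1287/43⌋ = 29
(the next term ⌊1287/43^2⌋ = 0, terminating the sum). Summing: v_43(1287!) = 29 = 29.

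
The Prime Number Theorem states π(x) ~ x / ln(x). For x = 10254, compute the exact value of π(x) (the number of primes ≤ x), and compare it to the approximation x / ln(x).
π(10254) = 1257;  x/ln(x) ≈ 1110.29;  relative error ≈ 11.67%.

Directly count primes up to 10254: π(10254) = 1257. The PNT approximation gives 10254/ln(10254) ≈ 10254/9.23542 ≈ 1110.29. Relative error (π(x) − x/ln(x)) / π(x) ≈ 11.67%; the approximation is known to undercount slightly (Li(x) is a better estimate).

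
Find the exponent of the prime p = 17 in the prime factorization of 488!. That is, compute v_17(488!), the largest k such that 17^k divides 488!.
v_17(488!) = 29

Legendre's formula: v_p(n!) = Σ_{k ≥ 1} ⌊n / p^k⌋. For p = 17, n = 488, the terms are:
  ⌊488/17^1⌋ = ⌊488/17⌋ = 28
  ⌊488/17^2⌋ = ⌊488/289⌋ = 1
(the next term ⌊488/17^3⌋ = 0, terminating the sum). Summing: v_17(488!) = 28 + 1 = 29.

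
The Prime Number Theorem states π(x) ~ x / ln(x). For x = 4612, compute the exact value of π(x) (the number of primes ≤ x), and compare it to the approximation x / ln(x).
π(4612) = 623;  x/ln(x) ≈ 546.68;  relative error ≈ 12.25%.

Directly count primes up to 4612: π(4612) = 623. The PNT approximation gives 4612/ln(4612) ≈ 4612/8.43642 ≈ 546.68. Relative error (π(x) − x/ln(x)) / π(x) ≈ 12.25%; the approximation is known to undercount slightly (Li(x) is a better estimate).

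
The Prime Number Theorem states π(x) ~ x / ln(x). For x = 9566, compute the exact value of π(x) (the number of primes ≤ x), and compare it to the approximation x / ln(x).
π(9566) = 1183;  x/ln(x) ≈ 1043.64;  relative error ≈ 11.78%.

Directly count primes up to 9566: π(9566) = 1183. The PNT approximation gives 9566/ln(9566) ≈ 9566/9.16597 ≈ 1043.64. Relative error (π(x) − x/ln(x)) / π(x) ≈ 11.78%; the approximation is known to undercount slightly (Li(x) is a better estimate).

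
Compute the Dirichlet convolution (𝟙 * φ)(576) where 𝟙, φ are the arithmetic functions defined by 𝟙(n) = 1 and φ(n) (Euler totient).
(𝟙 * φ)(576) = 576

Divisors of 576: [1, 2, 3, 4, 6, 8, 9, 12, 16, 18, 24, 32, 36, 48, 64, 72, 96, 144, 192, 288, 576]. For each d | 576:
  d = 1: 𝟙(1) · φ(576/1) = 1 · 192 = 192
  d = 2: 𝟙(2) · φ(576/2) = 1 · 96 = 96
  d = 3: 𝟙(3) · φ(576/3) = 1 · 64 = 64
  d = 4: 𝟙(4) · φ(576/4) = 1 · 48 = 48
  d = 6: 𝟙(6) · φ(576/6) = 1 · 32 = 32
  d = 8: 𝟙(8) · φ(576/8) = 1 · 24 = 24
  d = 9: 𝟙(9) · φ(576/9) = 1 · 32 = 32
  d = 12: 𝟙(12) · φ(576/12) = 1 · 16 = 16
  d = 16: 𝟙(16) · φ(576/16) = 1 · 12 = 12
  d = 18: 𝟙(18) · φ(576/18) = 1 · 16 = 16
  d = 24: 𝟙(24) · φ(576/24) = 1 · 8 = 8
  d = 32: 𝟙(32) · φ(576/32) = 1 · 6 = 6
  d = 36: 𝟙(36) · φ(576/36) = 1 · 8 = 8
  d = 48: 𝟙(48) · φ(576/48) = 1 · 4 = 4
  d = 64: 𝟙(64) · φ(576/64) = 1 · 6 = 6
  d = 72: 𝟙(72) · φ(576/72) = 1 · 4 = 4
  d = 96: 𝟙(96) · φ(576/96) = 1 · 2 = 2
  d = 144: 𝟙(144) · φ(576/144) = 1 · 2 = 2
  d = 192: 𝟙(192) · φ(576/192) = 1 · 2 = 2
  d = 288: 𝟙(288) · φ(576/288) = 1 · 1 = 1
  d = 576: 𝟙(576) · φ(576/576) = 1 · 1 = 1
Summing: (𝟙 * φ)(576) = 192 + 96 + 64 + 48 + 32 + 24 + 32 + 16 + 12 + 16 + 8 + 6 + 8 + 4 + 6 + 4 + 2 + 2 + 2 + 1 + 1 = 576.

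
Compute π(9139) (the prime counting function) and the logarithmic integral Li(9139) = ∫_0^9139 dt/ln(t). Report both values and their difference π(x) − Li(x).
π(9139) = 1133;  Li(9139) ≈ 1152.20;  π(x) − Li(x) ≈ -19.20.

Direct count of primes ≤ 9139 gives π(9139) = 1133. Numerical evaluation of the logarithmic integral gives Li(9139) ≈ 1152.20. The difference π(x) − Li(x) ≈ -19.20 is typically negative for small/moderate x (Li(x) overestimates), though Littlewood's theorem shows this sign changes infinitely often.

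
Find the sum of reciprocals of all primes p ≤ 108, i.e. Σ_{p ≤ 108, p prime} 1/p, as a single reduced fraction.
Σ 1/p = 4701017770207212913287900722730772880277689/2566376117594999414479597815340071648394470

π(108) = 28, so the primes ≤ 108 are [2, 3, 5, 7, 11, 13, 17, 19, 23, 29, 31, 37, 41, 43, 47, 53, 59, 61, 67, 71, 73, 79, 83, 89, 97, 101, 103, 107]. Summing 1/p over these primes: 4701017770207212913287900722730772880277689/2566376117594999414479597815340071648394470 ≈ 1.8318. Mertens estimate ln ln(108) + 0.2615 ≈ 1.8053.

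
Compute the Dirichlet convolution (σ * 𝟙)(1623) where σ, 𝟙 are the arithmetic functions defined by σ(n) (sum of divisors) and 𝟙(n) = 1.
(σ * 𝟙)(1623) = 2715

Divisors of 1623: [1, 3, 541, 1623]. For each d | 1623:
  d = 1: σ(1) · 𝟙(1623/1) = 1 · 1 = 1
  d = 3: σ(3) · 𝟙(1623/3) = 4 · 1 = 4
  d = 541: σ(541) · 𝟙(1623/541) = 542 · 1 = 542
  d = 1623: σ(1623) · 𝟙(1623/1623) = 2168 · 1 = 2168
Summing: (σ * 𝟙)(1623) = 1 + 4 + 542 + 2168 = 2715.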